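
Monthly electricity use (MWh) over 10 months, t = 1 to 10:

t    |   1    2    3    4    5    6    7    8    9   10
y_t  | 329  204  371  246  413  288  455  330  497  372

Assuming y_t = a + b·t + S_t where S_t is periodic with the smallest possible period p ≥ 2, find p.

First differences y_{t+1} − y_t: -125, 167, -125, 167, -125, 167, …
The difference pattern repeats every 2 terms and not for any smaller step, so p = 2.

2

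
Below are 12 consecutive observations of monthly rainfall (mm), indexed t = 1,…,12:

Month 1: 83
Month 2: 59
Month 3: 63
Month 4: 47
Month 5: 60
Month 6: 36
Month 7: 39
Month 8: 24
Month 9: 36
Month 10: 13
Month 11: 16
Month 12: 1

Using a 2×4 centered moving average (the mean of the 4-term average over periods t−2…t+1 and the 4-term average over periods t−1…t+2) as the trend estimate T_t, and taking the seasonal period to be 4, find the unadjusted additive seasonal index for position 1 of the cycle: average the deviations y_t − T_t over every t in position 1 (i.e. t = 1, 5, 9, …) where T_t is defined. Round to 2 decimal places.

11.19

Season position 1 occurs at t = 5, 9 (where T_t is defined).
t=5: T_5 = 48.5000; y_5 − T_5 = 60 − 48.5000 = 11.5000
t=9: T_9 = 25.1250; y_9 − T_9 = 36 − 25.1250 = 10.8750
Mean deviation: (11.5000 + 10.8750) / 2 = 11.19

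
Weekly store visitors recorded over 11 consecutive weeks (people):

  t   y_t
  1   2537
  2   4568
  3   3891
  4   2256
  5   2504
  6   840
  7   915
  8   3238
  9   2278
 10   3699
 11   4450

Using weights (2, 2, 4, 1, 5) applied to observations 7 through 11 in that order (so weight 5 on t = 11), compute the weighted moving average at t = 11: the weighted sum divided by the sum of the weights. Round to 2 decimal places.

Weighted sum: 2·915 + 2·3238 + 4·2278 + 1·3699 + 5·4450 = 1830 + 6476 + 9112 + 3699 + 22250 = 43367
Weight total: 2 + 2 + 4 + 1 + 5 = 14
WMA = 43367 / 14 = 3097.64

3097.64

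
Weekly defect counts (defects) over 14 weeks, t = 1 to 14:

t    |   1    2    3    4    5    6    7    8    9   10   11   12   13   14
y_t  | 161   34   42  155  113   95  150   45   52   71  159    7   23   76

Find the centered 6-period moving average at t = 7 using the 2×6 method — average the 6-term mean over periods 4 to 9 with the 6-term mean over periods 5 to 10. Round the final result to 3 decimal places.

Sum over 4–9: 155 + 113 + 95 + 150 + 45 + 52 = 610
Sum over 5–10: 113 + 95 + 150 + 45 + 52 + 71 = 526
CMA at t=7 = (610 + 526) / (2·6) = 1136 / 12 = 94.667

94.667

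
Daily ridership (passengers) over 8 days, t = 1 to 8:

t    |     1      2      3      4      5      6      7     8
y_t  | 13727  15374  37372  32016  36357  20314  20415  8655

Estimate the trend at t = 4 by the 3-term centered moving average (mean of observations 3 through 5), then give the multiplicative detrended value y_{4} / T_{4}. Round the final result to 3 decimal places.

Trend T_4 = (37372 + 32016 + 36357) / 3 = 105745/3 = 35248.33333
Ratio to trend: 32016 / 35248.33333 = 0.908

0.908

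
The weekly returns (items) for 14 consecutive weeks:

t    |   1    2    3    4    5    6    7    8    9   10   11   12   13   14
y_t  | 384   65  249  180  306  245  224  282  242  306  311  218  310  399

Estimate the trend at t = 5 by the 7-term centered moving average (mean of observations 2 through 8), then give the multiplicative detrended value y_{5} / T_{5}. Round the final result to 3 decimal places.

Trend T_5 = (65 + 249 + 180 + 306 + 245 + 224 + 282) / 7 = 1551/7 = 221.57143
Ratio to trend: 306 / 221.57143 = 1.381

1.381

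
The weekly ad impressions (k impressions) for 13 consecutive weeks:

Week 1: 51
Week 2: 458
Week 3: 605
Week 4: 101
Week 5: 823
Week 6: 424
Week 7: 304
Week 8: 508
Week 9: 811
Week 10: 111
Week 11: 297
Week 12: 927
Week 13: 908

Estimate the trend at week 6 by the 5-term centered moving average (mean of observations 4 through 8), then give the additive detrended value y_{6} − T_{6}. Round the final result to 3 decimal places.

Trend T_6 = (101 + 823 + 424 + 304 + 508) / 5 = 2160/5 = 432.00000
Detrended value: 424 − 432.00000 = -8.000

-8.000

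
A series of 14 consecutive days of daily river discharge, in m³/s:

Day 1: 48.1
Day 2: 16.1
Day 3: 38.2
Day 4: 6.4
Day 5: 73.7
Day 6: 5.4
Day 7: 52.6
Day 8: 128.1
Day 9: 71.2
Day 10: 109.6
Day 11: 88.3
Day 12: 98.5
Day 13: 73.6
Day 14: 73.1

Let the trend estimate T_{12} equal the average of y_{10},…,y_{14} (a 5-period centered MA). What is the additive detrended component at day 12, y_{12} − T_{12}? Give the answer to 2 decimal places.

9.88

Trend T_12 = (109.6 + 88.3 + 98.5 + 73.6 + 73.1) / 5 = 443.1/5 = 88.6200
Detrended value: 98.5 − 88.6200 = 9.88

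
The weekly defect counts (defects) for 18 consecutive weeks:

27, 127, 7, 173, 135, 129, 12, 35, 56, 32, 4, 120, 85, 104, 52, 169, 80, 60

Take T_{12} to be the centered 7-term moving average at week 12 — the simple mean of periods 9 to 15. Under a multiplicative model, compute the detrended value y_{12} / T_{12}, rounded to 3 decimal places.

1.854

Trend T_12 = (56 + 32 + 4 + 120 + 85 + 104 + 52) / 7 = 453/7 = 64.71429
Ratio to trend: 120 / 64.71429 = 1.854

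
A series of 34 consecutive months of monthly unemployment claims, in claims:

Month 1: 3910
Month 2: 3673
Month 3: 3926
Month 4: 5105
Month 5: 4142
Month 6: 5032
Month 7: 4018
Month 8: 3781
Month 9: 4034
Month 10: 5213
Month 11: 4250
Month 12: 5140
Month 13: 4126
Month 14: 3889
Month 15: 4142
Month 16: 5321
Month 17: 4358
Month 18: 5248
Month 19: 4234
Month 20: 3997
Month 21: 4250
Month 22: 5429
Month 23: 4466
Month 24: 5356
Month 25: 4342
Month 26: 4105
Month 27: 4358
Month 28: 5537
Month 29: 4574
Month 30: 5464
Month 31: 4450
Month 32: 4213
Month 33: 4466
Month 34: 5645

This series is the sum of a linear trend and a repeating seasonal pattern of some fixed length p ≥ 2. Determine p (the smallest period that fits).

6

First differences y_{t+1} − y_t: -237, 253, 1179, -963, 890, -1014, -237, 253, 1179, -963, 890, -1014, -237, 253, …
The difference pattern repeats every 6 terms and not for any smaller step, so p = 6.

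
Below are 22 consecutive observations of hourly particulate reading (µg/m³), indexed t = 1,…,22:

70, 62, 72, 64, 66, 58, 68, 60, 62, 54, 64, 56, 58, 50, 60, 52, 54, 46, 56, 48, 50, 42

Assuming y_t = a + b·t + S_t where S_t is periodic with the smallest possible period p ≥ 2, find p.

4

First differences y_{t+1} − y_t: -8, 10, -8, 2, -8, 10, -8, 2, -8, 10, …
The difference pattern repeats every 4 terms and not for any smaller step, so p = 4.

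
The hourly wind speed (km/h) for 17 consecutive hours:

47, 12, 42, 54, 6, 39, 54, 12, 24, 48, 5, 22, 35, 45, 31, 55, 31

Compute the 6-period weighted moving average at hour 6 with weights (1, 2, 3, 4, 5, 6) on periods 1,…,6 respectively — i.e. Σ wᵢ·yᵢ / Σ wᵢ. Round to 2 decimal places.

32.24

Weighted sum: 1·47 + 2·12 + 3·42 + 4·54 + 5·6 + 6·39 = 47 + 24 + 126 + 216 + 30 + 234 = 677
Weight total: 1 + 2 + 3 + 4 + 5 + 6 = 21
WMA = 677 / 21 = 32.24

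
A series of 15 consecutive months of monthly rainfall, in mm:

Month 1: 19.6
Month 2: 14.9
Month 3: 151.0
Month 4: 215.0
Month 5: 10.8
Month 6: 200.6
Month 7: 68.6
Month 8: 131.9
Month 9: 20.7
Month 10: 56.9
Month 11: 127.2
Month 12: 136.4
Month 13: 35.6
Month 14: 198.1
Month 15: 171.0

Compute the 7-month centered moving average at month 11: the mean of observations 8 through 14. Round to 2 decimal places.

Sum of periods 8–14: 131.9 + 20.7 + 56.9 + 127.2 + 136.4 + 35.6 + 198.1 = 706.8
Divide by 7: 706.8 / 7 = 100.97

100.97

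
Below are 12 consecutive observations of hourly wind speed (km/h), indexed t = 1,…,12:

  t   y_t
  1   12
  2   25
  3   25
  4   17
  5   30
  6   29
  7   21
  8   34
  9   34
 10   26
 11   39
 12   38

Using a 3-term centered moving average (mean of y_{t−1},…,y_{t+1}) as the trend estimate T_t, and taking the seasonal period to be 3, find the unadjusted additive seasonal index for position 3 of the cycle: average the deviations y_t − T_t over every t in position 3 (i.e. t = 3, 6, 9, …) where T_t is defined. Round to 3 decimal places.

2.556

Season position 3 occurs at t = 3, 6, 9 (where T_t is defined).
t=3: T_3 = 22.33333; y_3 − T_3 = 25 − 22.33333 = 2.66667
t=6: T_6 = 26.66667; y_6 − T_6 = 29 − 26.66667 = 2.33333
t=9: T_9 = 31.33333; y_9 − T_9 = 34 − 31.33333 = 2.66667
Mean deviation: (2.66667 + 2.33333 + 2.66667) / 3 = 2.556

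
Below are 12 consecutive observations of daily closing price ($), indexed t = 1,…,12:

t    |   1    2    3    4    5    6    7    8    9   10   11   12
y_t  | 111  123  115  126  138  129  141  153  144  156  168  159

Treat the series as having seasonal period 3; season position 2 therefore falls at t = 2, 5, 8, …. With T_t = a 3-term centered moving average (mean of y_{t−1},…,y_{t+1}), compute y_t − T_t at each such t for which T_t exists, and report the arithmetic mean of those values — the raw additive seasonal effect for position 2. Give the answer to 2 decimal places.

Season position 2 occurs at t = 2, 5, 8, 11 (where T_t is defined).
t=2: T_2 = 116.3333; y_2 − T_2 = 123 − 116.3333 = 6.6667
t=5: T_5 = 131.0000; y_5 − T_5 = 138 − 131.0000 = 7.0000
t=8: T_8 = 146.0000; y_8 − T_8 = 153 − 146.0000 = 7.0000
t=11: T_11 = 161.0000; y_11 − T_11 = 168 − 161.0000 = 7.0000
Mean deviation: (6.6667 + 7.0000 + 7.0000 + 7.0000) / 4 = 6.92

6.92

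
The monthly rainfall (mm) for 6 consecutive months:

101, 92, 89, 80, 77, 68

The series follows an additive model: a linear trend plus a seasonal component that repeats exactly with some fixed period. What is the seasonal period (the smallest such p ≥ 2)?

First differences y_{t+1} − y_t: -9, -3, -9, -3, -9, …
The difference pattern repeats every 2 terms and not for any smaller step, so p = 2.

2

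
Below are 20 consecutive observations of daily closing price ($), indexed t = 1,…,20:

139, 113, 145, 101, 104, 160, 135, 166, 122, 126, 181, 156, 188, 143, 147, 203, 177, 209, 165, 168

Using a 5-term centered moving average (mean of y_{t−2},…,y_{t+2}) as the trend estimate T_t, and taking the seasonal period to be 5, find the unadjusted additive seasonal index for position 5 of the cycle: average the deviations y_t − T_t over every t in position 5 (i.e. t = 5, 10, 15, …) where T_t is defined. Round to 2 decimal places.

Season position 5 occurs at t = 5, 10, 15 (where T_t is defined).
t=5: T_5 = 129.0000; y_5 − T_5 = 104 − 129.0000 = -25.0000
t=10: T_10 = 150.2000; y_10 − T_10 = 126 − 150.2000 = -24.2000
t=15: T_15 = 171.6000; y_15 − T_15 = 147 − 171.6000 = -24.6000
Mean deviation: (-25.0000 + -24.2000 + -24.6000) / 3 = -24.60

-24.60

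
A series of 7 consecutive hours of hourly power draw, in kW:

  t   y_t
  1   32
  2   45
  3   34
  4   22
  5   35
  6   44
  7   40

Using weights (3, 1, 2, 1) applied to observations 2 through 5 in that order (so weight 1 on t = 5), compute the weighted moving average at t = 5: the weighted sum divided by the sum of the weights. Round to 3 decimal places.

Weighted sum: 3·45 + 1·34 + 2·22 + 1·35 = 135 + 34 + 44 + 35 = 248
Weight total: 3 + 1 + 2 + 1 = 7
WMA = 248 / 7 = 35.429

35.429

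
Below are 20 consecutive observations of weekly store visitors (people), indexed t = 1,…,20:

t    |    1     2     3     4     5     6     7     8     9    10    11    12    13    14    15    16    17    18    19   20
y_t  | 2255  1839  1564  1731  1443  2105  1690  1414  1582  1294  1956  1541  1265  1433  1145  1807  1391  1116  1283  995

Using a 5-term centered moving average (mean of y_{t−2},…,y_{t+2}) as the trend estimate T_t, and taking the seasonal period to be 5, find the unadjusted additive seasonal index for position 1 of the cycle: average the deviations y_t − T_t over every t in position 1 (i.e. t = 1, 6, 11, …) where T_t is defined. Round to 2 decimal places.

Season position 1 occurs at t = 6, 11, 16 (where T_t is defined).
t=6: T_6 = 1676.6000; y_6 − T_6 = 2105 − 1676.6000 = 428.4000
t=11: T_11 = 1527.6000; y_11 − T_11 = 1956 − 1527.6000 = 428.4000
t=16: T_16 = 1378.4000; y_16 − T_16 = 1807 − 1378.4000 = 428.6000
Mean deviation: (428.4000 + 428.4000 + 428.6000) / 3 = 428.47

428.47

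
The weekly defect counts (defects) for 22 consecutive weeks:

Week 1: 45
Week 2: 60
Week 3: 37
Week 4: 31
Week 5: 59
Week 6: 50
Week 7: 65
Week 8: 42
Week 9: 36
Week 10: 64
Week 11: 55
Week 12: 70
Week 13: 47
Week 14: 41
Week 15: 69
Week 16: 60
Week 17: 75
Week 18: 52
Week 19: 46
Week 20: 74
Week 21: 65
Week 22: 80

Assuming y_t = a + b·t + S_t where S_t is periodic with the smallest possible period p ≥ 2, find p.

5

First differences y_{t+1} − y_t: 15, -23, -6, 28, -9, 15, -23, -6, 28, -9, 15, -23, …
The difference pattern repeats every 5 terms and not for any smaller step, so p = 5.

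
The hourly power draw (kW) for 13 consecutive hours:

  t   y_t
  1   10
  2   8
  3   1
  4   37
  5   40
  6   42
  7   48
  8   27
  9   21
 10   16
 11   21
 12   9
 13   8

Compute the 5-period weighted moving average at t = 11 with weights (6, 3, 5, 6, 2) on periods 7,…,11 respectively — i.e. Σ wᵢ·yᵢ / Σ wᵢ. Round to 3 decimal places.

27.818

Weighted sum: 6·48 + 3·27 + 5·21 + 6·16 + 2·21 = 288 + 81 + 105 + 96 + 42 = 612
Weight total: 6 + 3 + 5 + 6 + 2 = 22
WMA = 612 / 22 = 27.818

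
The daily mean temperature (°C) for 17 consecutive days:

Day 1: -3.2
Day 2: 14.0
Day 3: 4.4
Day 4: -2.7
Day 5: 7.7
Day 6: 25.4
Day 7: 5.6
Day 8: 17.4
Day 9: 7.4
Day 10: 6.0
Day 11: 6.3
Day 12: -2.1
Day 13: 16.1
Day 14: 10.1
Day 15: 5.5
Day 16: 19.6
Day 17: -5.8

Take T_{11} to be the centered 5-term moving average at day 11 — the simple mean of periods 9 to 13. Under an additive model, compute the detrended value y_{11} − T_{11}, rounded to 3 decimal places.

Trend T_11 = (7.4 + 6.0 + 6.3 + (-2.1) + 16.1) / 5 = 33.7/5 = 6.74000
Detrended value: 6.3 − 6.74000 = -0.440

-0.440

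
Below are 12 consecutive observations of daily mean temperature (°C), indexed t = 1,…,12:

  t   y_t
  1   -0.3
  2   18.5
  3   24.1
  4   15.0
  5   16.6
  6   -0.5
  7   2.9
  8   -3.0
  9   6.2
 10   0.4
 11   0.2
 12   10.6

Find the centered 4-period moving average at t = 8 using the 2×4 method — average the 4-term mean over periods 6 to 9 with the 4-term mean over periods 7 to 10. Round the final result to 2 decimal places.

Sum over 6–9: (-0.5) + 2.9 + (-3.0) + 6.2 = 5.6
Sum over 7–10: 2.9 + (-3.0) + 6.2 + 0.4 = 6.5
CMA at t=8 = (5.6 + 6.5) / (2·4) = 12.1 / 8 = 1.51

1.51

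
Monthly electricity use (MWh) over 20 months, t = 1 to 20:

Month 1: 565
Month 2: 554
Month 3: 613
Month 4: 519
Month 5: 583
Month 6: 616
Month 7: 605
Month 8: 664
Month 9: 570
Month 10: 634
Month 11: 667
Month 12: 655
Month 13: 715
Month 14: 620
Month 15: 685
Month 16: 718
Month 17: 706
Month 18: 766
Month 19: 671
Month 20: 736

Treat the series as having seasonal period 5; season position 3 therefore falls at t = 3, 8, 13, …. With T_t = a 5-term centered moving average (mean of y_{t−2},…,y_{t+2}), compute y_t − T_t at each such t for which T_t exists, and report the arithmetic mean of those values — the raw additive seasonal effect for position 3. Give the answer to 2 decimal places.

Season position 3 occurs at t = 3, 8, 13, 18 (where T_t is defined).
t=3: T_3 = 566.8000; y_3 − T_3 = 613 − 566.8000 = 46.2000
t=8: T_8 = 617.8000; y_8 − T_8 = 664 − 617.8000 = 46.2000
t=13: T_13 = 668.4000; y_13 − T_13 = 715 − 668.4000 = 46.6000
t=18: T_18 = 719.4000; y_18 − T_18 = 766 − 719.4000 = 46.6000
Mean deviation: (46.2000 + 46.2000 + 46.6000 + 46.6000) / 4 = 46.40

46.40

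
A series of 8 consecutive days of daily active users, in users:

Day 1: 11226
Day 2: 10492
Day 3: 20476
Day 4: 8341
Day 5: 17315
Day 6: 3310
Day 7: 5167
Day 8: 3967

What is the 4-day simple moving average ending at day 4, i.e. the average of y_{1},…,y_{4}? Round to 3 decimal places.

Sum of periods 1–4: 11226 + 10492 + 20476 + 8341 = 50535
Divide by 4: 50535 / 4 = 12633.750

12633.750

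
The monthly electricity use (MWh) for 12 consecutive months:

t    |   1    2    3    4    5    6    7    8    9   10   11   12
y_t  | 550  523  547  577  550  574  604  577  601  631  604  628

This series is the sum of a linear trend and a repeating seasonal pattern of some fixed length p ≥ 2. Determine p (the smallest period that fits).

3

First differences y_{t+1} − y_t: -27, 24, 30, -27, 24, 30, -27, 24, …
The difference pattern repeats every 3 terms and not for any smaller step, so p = 3.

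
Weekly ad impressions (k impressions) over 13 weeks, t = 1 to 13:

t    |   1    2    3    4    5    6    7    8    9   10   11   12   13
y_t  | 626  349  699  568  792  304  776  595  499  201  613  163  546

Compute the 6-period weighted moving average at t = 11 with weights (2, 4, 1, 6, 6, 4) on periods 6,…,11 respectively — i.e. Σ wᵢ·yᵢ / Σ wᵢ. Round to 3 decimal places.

Weighted sum: 2·304 + 4·776 + 1·595 + 6·499 + 6·201 + 4·613 = 608 + 3104 + 595 + 2994 + 1206 + 2452 = 10959
Weight total: 2 + 4 + 1 + 6 + 6 + 4 = 23
WMA = 10959 / 23 = 476.478

476.478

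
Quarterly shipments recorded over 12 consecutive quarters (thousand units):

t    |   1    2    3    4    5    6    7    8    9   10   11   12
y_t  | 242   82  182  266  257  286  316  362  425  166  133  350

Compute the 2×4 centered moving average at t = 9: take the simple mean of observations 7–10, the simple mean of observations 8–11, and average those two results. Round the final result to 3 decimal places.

294.375

Sum over 7–10: 316 + 362 + 425 + 166 = 1269
Sum over 8–11: 362 + 425 + 166 + 133 = 1086
CMA at t=9 = (1269 + 1086) / (2·4) = 2355 / 8 = 294.375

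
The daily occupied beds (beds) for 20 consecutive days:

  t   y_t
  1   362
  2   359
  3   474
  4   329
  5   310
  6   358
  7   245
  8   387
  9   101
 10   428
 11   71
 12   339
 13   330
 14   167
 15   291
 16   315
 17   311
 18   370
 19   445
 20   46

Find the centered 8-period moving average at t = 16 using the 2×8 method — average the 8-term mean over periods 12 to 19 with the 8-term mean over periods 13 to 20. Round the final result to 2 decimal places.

Sum over 12–19: 339 + 330 + 167 + 291 + 315 + 311 + 370 + 445 = 2568
Sum over 13–20: 330 + 167 + 291 + 315 + 311 + 370 + 445 + 46 = 2275
CMA at t=16 = (2568 + 2275) / (2·8) = 4843 / 16 = 302.69

302.69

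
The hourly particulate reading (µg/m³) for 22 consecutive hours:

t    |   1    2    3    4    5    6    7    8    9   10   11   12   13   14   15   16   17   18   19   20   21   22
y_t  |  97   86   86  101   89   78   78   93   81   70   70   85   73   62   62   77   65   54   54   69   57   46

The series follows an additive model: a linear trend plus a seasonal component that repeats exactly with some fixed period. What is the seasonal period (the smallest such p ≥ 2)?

4

First differences y_{t+1} − y_t: -11, 0, 15, -12, -11, 0, 15, -12, -11, 0, …
The difference pattern repeats every 4 terms and not for any smaller step, so p = 4.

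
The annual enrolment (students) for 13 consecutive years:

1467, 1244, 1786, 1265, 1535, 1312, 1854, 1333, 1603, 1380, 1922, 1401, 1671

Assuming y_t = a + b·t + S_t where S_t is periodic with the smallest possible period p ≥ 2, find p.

First differences y_{t+1} − y_t: -223, 542, -521, 270, -223, 542, -521, 270, -223, 542, …
The difference pattern repeats every 4 terms and not for any smaller step, so p = 4.

4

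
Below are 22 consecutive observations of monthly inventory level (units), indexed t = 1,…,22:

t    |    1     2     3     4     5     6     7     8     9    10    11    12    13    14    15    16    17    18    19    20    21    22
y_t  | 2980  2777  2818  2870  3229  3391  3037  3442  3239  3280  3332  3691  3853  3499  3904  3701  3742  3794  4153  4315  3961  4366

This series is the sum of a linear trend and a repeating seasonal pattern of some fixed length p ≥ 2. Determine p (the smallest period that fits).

First differences y_{t+1} − y_t: -203, 41, 52, 359, 162, -354, 405, -203, 41, 52, 359, 162, -354, 405, -203, 41, …
The difference pattern repeats every 7 terms and not for any smaller step, so p = 7.

7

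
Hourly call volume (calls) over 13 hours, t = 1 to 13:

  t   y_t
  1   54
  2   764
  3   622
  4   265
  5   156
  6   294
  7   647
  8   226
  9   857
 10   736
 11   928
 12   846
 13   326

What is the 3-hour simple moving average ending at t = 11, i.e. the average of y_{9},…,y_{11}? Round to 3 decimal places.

840.333

Sum of periods 9–11: 857 + 736 + 928 = 2521
Divide by 3: 2521 / 3 = 840.333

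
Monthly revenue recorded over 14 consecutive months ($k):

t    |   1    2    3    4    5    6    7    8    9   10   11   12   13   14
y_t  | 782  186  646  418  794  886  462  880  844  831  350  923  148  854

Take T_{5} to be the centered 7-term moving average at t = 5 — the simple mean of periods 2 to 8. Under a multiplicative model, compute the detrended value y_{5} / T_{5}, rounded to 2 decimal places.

Trend T_5 = (186 + 646 + 418 + 794 + 886 + 462 + 880) / 7 = 4272/7 = 610.2857
Ratio to trend: 794 / 610.2857 = 1.30

1.30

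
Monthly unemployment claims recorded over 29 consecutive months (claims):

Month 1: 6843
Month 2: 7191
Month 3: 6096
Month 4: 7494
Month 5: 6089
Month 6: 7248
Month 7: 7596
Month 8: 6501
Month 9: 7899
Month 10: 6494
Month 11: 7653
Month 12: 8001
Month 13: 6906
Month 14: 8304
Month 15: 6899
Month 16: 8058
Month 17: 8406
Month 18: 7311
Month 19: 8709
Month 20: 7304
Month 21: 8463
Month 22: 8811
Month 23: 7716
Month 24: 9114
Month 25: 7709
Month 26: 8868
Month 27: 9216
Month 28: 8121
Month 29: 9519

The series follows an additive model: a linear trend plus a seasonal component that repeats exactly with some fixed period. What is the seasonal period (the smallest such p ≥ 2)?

5

First differences y_{t+1} − y_t: 348, -1095, 1398, -1405, 1159, 348, -1095, 1398, -1405, 1159, 348, -1095, …
The difference pattern repeats every 5 terms and not for any smaller step, so p = 5.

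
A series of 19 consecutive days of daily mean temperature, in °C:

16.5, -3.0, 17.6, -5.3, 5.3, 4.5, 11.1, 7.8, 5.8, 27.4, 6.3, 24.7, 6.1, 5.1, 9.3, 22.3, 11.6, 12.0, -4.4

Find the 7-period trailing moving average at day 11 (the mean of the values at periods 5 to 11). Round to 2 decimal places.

9.74

Sum of periods 5–11: 5.3 + 4.5 + 11.1 + 7.8 + 5.8 + 27.4 + 6.3 = 68.2
Divide by 7: 68.2 / 7 = 9.74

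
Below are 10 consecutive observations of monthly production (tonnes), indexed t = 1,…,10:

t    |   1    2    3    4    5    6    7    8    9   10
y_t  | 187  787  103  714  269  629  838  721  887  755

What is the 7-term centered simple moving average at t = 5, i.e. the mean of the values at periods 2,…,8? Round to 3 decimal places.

580.143

Sum of periods 2–8: 787 + 103 + 714 + 269 + 629 + 838 + 721 = 4061
Divide by 7: 4061 / 7 = 580.143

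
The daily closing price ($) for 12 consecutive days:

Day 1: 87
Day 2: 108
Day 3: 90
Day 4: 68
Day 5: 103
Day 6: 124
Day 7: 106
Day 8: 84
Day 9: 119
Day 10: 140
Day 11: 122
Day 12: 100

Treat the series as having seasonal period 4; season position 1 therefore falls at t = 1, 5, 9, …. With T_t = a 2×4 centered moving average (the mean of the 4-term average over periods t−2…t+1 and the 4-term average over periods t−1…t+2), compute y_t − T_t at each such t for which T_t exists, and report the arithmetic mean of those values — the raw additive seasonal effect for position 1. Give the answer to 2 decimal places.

4.75

Season position 1 occurs at t = 5, 9 (where T_t is defined).
t=5: T_5 = 98.2500; y_5 − T_5 = 103 − 98.2500 = 4.7500
t=9: T_9 = 114.2500; y_9 − T_9 = 119 − 114.2500 = 4.7500
Mean deviation: (4.7500 + 4.7500) / 2 = 4.75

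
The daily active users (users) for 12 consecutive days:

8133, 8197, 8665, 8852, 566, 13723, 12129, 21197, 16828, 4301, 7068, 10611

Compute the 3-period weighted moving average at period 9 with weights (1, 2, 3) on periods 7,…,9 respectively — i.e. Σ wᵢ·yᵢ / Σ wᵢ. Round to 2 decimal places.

Weighted sum: 1·12129 + 2·21197 + 3·16828 = 12129 + 42394 + 50484 = 105007
Weight total: 1 + 2 + 3 = 6
WMA = 105007 / 6 = 17501.17

17501.17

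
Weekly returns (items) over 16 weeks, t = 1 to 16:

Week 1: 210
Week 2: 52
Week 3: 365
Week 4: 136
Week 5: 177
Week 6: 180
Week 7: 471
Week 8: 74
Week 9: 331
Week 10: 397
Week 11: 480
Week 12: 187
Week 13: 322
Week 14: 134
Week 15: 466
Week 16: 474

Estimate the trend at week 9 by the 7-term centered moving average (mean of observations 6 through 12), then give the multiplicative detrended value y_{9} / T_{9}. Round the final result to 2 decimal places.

1.09

Trend T_9 = (180 + 471 + 74 + 331 + 397 + 480 + 187) / 7 = 2120/7 = 302.8571
Ratio to trend: 331 / 302.8571 = 1.09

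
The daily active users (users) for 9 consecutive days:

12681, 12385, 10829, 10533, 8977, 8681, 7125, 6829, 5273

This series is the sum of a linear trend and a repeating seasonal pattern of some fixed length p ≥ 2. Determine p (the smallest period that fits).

First differences y_{t+1} − y_t: -296, -1556, -296, -1556, -296, -1556, …
The difference pattern repeats every 2 terms and not for any smaller step, so p = 2.

2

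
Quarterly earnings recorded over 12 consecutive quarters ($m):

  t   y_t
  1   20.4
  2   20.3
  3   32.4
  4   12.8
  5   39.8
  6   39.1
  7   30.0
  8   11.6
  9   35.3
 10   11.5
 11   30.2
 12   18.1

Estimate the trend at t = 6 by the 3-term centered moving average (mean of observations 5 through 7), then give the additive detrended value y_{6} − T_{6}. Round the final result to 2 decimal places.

2.80

Trend T_6 = (39.8 + 39.1 + 30.0) / 3 = 108.9/3 = 36.3000
Detrended value: 39.1 − 36.3000 = 2.80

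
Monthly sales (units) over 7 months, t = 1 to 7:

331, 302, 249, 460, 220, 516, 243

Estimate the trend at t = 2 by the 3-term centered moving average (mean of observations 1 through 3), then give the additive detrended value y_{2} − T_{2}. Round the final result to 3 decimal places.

8.000

Trend T_2 = (331 + 302 + 249) / 3 = 882/3 = 294.00000
Detrended value: 302 − 294.00000 = 8.000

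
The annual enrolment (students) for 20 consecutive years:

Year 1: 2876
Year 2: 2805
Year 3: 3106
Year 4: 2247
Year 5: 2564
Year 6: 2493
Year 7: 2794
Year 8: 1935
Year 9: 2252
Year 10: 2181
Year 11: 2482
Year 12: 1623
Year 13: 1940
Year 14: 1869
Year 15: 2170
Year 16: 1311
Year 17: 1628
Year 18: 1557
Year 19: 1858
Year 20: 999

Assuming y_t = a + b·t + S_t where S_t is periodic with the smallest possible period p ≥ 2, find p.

4

First differences y_{t+1} − y_t: -71, 301, -859, 317, -71, 301, -859, 317, -71, 301, …
The difference pattern repeats every 4 terms and not for any smaller step, so p = 4.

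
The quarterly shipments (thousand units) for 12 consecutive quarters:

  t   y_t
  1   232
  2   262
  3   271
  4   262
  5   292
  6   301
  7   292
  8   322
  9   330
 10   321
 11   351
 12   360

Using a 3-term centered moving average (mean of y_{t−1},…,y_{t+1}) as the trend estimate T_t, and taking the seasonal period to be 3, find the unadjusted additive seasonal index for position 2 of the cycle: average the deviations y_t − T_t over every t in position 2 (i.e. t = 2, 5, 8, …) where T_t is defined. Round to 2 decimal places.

Season position 2 occurs at t = 2, 5, 8, 11 (where T_t is defined).
t=2: T_2 = 255.0000; y_2 − T_2 = 262 − 255.0000 = 7.0000
t=5: T_5 = 285.0000; y_5 − T_5 = 292 − 285.0000 = 7.0000
t=8: T_8 = 314.6667; y_8 − T_8 = 322 − 314.6667 = 7.3333
t=11: T_11 = 344.0000; y_11 − T_11 = 351 − 344.0000 = 7.0000
Mean deviation: (7.0000 + 7.0000 + 7.3333 + 7.0000) / 4 = 7.08

7.08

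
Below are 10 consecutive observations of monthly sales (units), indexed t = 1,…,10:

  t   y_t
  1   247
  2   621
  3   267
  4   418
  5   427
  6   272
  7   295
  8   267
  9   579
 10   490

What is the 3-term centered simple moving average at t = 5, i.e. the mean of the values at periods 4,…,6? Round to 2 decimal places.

Sum of periods 4–6: 418 + 427 + 272 = 1117
Divide by 3: 1117 / 3 = 372.33

372.33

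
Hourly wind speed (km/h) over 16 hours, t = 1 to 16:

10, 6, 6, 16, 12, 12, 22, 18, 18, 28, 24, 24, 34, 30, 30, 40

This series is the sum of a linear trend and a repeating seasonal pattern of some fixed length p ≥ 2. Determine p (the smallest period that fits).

First differences y_{t+1} − y_t: -4, 0, 10, -4, 0, 10, -4, 0, …
The difference pattern repeats every 3 terms and not for any smaller step, so p = 3.

3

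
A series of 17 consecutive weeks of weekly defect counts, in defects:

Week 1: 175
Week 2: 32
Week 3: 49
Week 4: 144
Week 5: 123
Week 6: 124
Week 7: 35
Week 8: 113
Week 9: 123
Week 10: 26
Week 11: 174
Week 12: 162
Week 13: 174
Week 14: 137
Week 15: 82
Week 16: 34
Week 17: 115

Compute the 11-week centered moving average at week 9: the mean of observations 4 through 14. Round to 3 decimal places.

121.364

Sum of periods 4–14: 144 + 123 + 124 + 35 + 113 + 123 + 26 + 174 + 162 + 174 + 137 = 1335
Divide by 11: 1335 / 11 = 121.364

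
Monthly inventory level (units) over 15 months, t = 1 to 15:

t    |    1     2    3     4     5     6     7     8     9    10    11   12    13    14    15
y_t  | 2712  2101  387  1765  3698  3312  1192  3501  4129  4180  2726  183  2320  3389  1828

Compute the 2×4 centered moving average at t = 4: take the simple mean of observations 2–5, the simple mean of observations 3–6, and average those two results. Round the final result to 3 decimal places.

2139.125

Sum over 2–5: 2101 + 387 + 1765 + 3698 = 7951
Sum over 3–6: 387 + 1765 + 3698 + 3312 = 9162
CMA at t=4 = (7951 + 9162) / (2·4) = 17113 / 8 = 2139.125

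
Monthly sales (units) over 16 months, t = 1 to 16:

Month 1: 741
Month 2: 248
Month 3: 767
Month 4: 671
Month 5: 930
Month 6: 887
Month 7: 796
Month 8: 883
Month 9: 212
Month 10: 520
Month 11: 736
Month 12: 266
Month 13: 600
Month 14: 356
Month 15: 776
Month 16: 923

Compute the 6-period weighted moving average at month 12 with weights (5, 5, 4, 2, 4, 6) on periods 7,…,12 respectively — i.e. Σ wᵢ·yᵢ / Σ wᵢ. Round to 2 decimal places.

570.12

Weighted sum: 5·796 + 5·883 + 4·212 + 2·520 + 4·736 + 6·266 = 3980 + 4415 + 848 + 1040 + 2944 + 1596 = 14823
Weight total: 5 + 5 + 4 + 2 + 4 + 6 = 26
WMA = 14823 / 26 = 570.12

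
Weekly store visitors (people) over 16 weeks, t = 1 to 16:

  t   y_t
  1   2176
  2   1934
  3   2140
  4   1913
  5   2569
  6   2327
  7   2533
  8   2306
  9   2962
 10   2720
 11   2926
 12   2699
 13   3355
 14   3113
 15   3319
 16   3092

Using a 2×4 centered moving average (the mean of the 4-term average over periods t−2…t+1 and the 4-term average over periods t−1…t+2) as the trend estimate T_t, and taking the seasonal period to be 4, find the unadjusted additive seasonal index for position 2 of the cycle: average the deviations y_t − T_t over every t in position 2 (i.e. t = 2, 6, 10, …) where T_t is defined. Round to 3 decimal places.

-57.625

Season position 2 occurs at t = 6, 10, 14 (where T_t is defined).
t=6: T_6 = 2384.62500; y_6 − T_6 = 2327 − 2384.62500 = -57.62500
t=10: T_10 = 2777.62500; y_10 − T_10 = 2720 − 2777.62500 = -57.62500
t=14: T_14 = 3170.62500; y_14 − T_14 = 3113 − 3170.62500 = -57.62500
Mean deviation: (-57.62500 + -57.62500 + -57.62500) / 3 = -57.625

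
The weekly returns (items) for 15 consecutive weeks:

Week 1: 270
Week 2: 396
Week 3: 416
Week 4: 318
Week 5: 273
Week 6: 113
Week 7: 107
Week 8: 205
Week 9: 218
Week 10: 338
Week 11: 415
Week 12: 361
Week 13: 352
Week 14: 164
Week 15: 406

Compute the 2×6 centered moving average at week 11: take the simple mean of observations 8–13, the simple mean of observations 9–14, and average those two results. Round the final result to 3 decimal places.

Sum over 8–13: 205 + 218 + 338 + 415 + 361 + 352 = 1889
Sum over 9–14: 218 + 338 + 415 + 361 + 352 + 164 = 1848
CMA at t=11 = (1889 + 1848) / (2·6) = 3737 / 12 = 311.417

311.417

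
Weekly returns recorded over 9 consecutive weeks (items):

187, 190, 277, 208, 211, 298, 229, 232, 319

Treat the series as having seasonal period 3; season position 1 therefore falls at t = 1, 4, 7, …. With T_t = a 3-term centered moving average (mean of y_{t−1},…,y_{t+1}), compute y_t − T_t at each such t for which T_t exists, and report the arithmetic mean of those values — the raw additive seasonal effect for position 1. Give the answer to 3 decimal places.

-24.000

Season position 1 occurs at t = 4, 7 (where T_t is defined).
t=4: T_4 = 232.00000; y_4 − T_4 = 208 − 232.00000 = -24.00000
t=7: T_7 = 253.00000; y_7 − T_7 = 229 − 253.00000 = -24.00000
Mean deviation: (-24.00000 + -24.00000) / 2 = -24.000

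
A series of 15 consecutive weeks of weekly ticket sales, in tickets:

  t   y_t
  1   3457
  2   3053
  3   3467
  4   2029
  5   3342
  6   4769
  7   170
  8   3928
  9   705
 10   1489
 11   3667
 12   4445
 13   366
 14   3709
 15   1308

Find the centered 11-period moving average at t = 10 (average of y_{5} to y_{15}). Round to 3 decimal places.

Sum of periods 5–15: 3342 + 4769 + 170 + 3928 + 705 + 1489 + 3667 + 4445 + 366 + 3709 + 1308 = 27898
Divide by 11: 27898 / 11 = 2536.182

2536.182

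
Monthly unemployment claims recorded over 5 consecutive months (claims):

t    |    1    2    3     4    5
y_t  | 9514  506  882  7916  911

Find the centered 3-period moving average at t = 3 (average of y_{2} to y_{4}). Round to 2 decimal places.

Sum of periods 2–4: 506 + 882 + 7916 = 9304
Divide by 3: 9304 / 3 = 3101.33

3101.33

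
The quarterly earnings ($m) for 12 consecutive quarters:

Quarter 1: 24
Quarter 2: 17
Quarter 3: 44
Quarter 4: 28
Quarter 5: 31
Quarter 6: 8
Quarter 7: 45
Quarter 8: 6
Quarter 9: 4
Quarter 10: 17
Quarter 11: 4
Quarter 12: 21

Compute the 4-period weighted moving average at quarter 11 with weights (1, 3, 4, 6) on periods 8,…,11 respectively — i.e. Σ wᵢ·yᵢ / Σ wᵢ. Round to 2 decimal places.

7.86

Weighted sum: 1·6 + 3·4 + 4·17 + 6·4 = 6 + 12 + 68 + 24 = 110
Weight total: 1 + 3 + 4 + 6 = 14
WMA = 110 / 14 = 7.86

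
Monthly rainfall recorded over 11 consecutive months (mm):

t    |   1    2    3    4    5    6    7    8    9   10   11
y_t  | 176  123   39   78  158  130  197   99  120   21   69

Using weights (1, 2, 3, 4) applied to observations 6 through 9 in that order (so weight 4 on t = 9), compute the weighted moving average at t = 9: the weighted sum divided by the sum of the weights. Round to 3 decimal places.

130.100

Weighted sum: 1·130 + 2·197 + 3·99 + 4·120 = 130 + 394 + 297 + 480 = 1301
Weight total: 1 + 2 + 3 + 4 = 10
WMA = 1301 / 10 = 130.100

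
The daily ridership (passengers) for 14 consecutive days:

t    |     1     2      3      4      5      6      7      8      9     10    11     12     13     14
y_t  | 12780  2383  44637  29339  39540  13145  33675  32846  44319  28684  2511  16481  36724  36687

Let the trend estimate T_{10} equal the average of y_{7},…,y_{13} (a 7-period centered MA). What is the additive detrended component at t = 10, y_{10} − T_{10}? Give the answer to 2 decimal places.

792.57

Trend T_10 = (33675 + 32846 + 44319 + 28684 + 2511 + 16481 + 36724) / 7 = 195240/7 = 27891.4286
Detrended value: 28684 − 27891.4286 = 792.57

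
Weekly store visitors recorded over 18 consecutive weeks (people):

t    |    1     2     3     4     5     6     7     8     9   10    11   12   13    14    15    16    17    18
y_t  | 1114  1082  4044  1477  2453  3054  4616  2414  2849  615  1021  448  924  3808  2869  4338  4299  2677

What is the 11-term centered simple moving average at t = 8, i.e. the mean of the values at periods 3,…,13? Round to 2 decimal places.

2174.09

Sum of periods 3–13: 4044 + 1477 + 2453 + 3054 + 4616 + 2414 + 2849 + 615 + 1021 + 448 + 924 = 23915
Divide by 11: 23915 / 11 = 2174.09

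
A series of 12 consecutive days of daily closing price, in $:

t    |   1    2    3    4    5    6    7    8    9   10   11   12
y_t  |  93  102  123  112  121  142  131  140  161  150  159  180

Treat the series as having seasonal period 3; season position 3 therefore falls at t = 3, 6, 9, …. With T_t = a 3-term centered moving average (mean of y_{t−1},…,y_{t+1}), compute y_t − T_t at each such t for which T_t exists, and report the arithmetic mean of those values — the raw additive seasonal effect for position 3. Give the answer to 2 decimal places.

Season position 3 occurs at t = 3, 6, 9 (where T_t is defined).
t=3: T_3 = 112.3333; y_3 − T_3 = 123 − 112.3333 = 10.6667
t=6: T_6 = 131.3333; y_6 − T_6 = 142 − 131.3333 = 10.6667
t=9: T_9 = 150.3333; y_9 − T_9 = 161 − 150.3333 = 10.6667
Mean deviation: (10.6667 + 10.6667 + 10.6667) / 3 = 10.67

10.67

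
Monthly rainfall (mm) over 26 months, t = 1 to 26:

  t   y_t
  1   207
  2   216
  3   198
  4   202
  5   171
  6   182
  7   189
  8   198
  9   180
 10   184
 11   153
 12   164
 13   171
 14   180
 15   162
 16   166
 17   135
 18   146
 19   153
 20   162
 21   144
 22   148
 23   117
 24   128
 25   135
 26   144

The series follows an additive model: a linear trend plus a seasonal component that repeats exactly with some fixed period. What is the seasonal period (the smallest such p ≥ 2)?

First differences y_{t+1} − y_t: 9, -18, 4, -31, 11, 7, 9, -18, 4, -31, 11, 7, 9, -18, …
The difference pattern repeats every 6 terms and not for any smaller step, so p = 6.

6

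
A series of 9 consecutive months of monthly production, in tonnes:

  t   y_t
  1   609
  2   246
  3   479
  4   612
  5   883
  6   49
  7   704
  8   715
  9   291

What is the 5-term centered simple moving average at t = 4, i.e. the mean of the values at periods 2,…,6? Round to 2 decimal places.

Sum of periods 2–6: 246 + 479 + 612 + 883 + 49 = 2269
Divide by 5: 2269 / 5 = 453.80

453.80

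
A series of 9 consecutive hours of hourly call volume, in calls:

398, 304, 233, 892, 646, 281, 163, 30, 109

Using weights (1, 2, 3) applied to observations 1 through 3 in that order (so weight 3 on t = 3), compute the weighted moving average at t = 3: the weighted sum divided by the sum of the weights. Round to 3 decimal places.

Weighted sum: 1·398 + 2·304 + 3·233 = 398 + 608 + 699 = 1705
Weight total: 1 + 2 + 3 = 6
WMA = 1705 / 6 = 284.167

284.167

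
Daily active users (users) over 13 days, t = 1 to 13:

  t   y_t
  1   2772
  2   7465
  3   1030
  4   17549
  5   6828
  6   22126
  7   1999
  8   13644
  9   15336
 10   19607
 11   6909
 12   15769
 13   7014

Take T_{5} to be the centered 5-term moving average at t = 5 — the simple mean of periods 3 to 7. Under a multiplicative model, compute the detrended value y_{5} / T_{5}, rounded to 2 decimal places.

Trend T_5 = (1030 + 17549 + 6828 + 22126 + 1999) / 5 = 49532/5 = 9906.4000
Ratio to trend: 6828 / 9906.4000 = 0.69

0.69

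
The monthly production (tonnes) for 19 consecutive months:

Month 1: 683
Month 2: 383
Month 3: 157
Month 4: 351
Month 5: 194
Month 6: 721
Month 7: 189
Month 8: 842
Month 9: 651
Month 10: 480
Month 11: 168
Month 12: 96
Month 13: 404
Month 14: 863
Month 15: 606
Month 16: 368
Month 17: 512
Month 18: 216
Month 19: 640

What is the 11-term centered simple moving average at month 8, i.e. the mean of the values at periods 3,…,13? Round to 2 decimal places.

386.64

Sum of periods 3–13: 157 + 351 + 194 + 721 + 189 + 842 + 651 + 480 + 168 + 96 + 404 = 4253
Divide by 11: 4253 / 11 = 386.64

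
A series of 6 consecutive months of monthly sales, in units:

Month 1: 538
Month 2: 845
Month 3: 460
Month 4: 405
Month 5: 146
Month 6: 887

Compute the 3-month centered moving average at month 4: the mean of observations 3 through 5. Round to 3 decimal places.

Sum of periods 3–5: 460 + 405 + 146 = 1011
Divide by 3: 1011 / 3 = 337.000

337.000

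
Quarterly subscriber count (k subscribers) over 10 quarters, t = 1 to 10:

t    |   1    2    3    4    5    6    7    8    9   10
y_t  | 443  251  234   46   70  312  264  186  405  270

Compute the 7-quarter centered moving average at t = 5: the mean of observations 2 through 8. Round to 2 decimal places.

Sum of periods 2–8: 251 + 234 + 46 + 70 + 312 + 264 + 186 = 1363
Divide by 7: 1363 / 7 = 194.71

194.71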